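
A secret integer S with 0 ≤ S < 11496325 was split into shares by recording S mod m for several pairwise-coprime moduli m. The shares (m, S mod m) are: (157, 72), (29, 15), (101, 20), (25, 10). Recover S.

10237885

The moduli are pairwise coprime; N = 157·29·101·25 = 11496325.
N/157 = 73225; 73225 ≡ 63 (mod 157); 63·5 ≡ 1, so inverse 5.
N/29 = 396425; 396425 ≡ 24 (mod 29); 24·23 ≡ 1, so inverse 23.
N/101 = 113825; 113825 ≡ 99 (mod 101); 99·50 ≡ 1, so inverse 50.
N/25 = 459853; 459853 ≡ 3 (mod 25); 3·17 ≡ 1, so inverse 17.
S ≡ 72·73225·5 + 15·396425·23 + 20·113825·50 + 10·459853·17 = 355127635.
355127635 mod 11496325 = 10237885.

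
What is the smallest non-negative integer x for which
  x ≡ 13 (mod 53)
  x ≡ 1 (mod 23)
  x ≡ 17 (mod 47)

The moduli are pairwise coprime; N = 53·23·47 = 57293.
N/53 = 1081; 1081 ≡ 21 (mod 53); 21·48 ≡ 1, so inverse 48.
N/23 = 2491; 2491 ≡ 7 (mod 23); 7·10 ≡ 1, so inverse 10.
N/47 = 1219; 1219 ≡ 44 (mod 47); 44·31 ≡ 1, so inverse 31.
x ≡ 13·1081·48 + 1·2491·10 + 17·1219·31 = 1341867.
1341867 mod 57293 = 24128.

24128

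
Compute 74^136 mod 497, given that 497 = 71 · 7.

Mod 71: 74 ≡ 3; by Fermat, exponent reduces to 136 mod 70 = 66; 3^66 ≡ 64 (mod 71).
Mod 7: 74 ≡ 4; by Fermat, exponent reduces to 136 mod 6 = 4; 4^4 ≡ 4 (mod 7).
Combine by CRT: x ≡ 64 (mod 71), x ≡ 4 (mod 7) ⇒ x ≡ 277 (mod 497).

277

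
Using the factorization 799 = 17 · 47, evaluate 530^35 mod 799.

367

Mod 17: 530 ≡ 3; by Fermat, exponent reduces to 35 mod 16 = 3; 3^3 ≡ 10 (mod 17).
Mod 47: 530 ≡ 13; 13^35 ≡ 38 (mod 47).
Combine by CRT: x ≡ 10 (mod 17), x ≡ 38 (mod 47) ⇒ x ≡ 367 (mod 799).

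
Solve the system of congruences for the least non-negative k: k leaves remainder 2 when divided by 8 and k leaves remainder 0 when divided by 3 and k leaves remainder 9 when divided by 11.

The moduli are pairwise coprime; N = 8·3·11 = 264.
N/8 = 33; 33 ≡ 1 (mod 8), inverse 1.
N/3 = 88; 88 ≡ 1 (mod 3), inverse 1.
N/11 = 24; 24 ≡ 2 (mod 11); 2·6 ≡ 1, so inverse 6.
k ≡ 2·33·1 + 0·88·1 + 9·24·6 = 1362.
1362 mod 264 = 42.

42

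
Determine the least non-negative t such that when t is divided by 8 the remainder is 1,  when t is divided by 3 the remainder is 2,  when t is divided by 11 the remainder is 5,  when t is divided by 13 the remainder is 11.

401

The moduli are pairwise coprime; N = 8·3·11·13 = 3432.
N/8 = 429; 429 ≡ 5 (mod 8); 5·5 ≡ 1, so inverse 5.
N/3 = 1144; 1144 ≡ 1 (mod 3), inverse 1.
N/11 = 312; 312 ≡ 4 (mod 11); 4·3 ≡ 1, so inverse 3.
N/13 = 264; 264 ≡ 4 (mod 13); 4·10 ≡ 1, so inverse 10.
t ≡ 1·429·5 + 2·1144·1 + 5·312·3 + 11·264·10 = 38153.
38153 mod 3432 = 401.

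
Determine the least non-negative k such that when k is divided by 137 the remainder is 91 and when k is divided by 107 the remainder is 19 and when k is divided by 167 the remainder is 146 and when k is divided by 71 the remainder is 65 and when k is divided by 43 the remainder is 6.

6381299938

The moduli are pairwise coprime; N = 137·107·167·71·43 = 7473905809.
N/137 = 54554057; 54554057 ≡ 109 (mod 137); 109·44 ≡ 1, so inverse 44.
N/107 = 69849587; 69849587 ≡ 94 (mod 107); 94·74 ≡ 1, so inverse 74.
N/167 = 44753927; 44753927 ≡ 98 (mod 167); 98·121 ≡ 1, so inverse 121.
N/71 = 105266279; 105266279 ≡ 46 (mod 71); 46·17 ≡ 1, so inverse 17.
N/43 = 173811763; 173811763 ≡ 1 (mod 43), inverse 1.
k ≡ 91·54554057·44 + 19·69849587·74 + 146·44753927·121 + 65·105266279·17 + 6·173811763·1 = 1224627946805.
1224627946805 mod 7473905809 = 6381299938.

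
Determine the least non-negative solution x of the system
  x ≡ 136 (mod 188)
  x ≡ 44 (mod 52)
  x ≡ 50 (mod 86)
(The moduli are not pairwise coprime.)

gcd(188, 52) = 4 and 4 | (44 − 136), so the pair is consistent; merging gives x ≡ 512 (mod 2444), where 2444 = lcm(188, 52).
gcd(2444, 86) = 2 and 2 | (50 − 512), so the pair is consistent; merging gives x ≡ 56724 (mod 105092), where 105092 = lcm(2444, 86).
The solution is unique modulo lcm(188, 52, 86) = 105092.

56724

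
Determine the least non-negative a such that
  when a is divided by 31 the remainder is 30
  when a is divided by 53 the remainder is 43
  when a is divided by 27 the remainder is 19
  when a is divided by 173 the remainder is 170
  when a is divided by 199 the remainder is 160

The moduli are pairwise coprime; N = 31·53·27·173·199 = 1527216147.
N/31 = 49265037; 49265037 ≡ 23 (mod 31); 23·27 ≡ 1, so inverse 27.
N/53 = 28815399; 28815399 ≡ 41 (mod 53); 41·22 ≡ 1, so inverse 22.
N/27 = 56563561; 56563561 ≡ 19 (mod 27); 19·10 ≡ 1, so inverse 10.
N/173 = 8827839; 8827839 ≡ 168 (mod 173); 168·69 ≡ 1, so inverse 69.
N/199 = 7674453; 7674453 ≡ 18 (mod 199); 18·188 ≡ 1, so inverse 188.
a ≡ 30·49265037·27 + 43·28815399·22 + 19·56563561·10 + 170·8827839·69 + 160·7674453·188 = 412309221724.
412309221724 mod 1527216147 = 1488078181.

1488078181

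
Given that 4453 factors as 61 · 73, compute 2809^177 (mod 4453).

2187

Mod 61: 2809 ≡ 3; by Fermat, exponent reduces to 177 mod 60 = 57; 3^57 ≡ 52 (mod 61).
Mod 73: 2809 ≡ 35; by Fermat, exponent reduces to 177 mod 72 = 33; 35^33 ≡ 70 (mod 73).
Combine by CRT: x ≡ 52 (mod 61), x ≡ 70 (mod 73) ⇒ x ≡ 2187 (mod 4453).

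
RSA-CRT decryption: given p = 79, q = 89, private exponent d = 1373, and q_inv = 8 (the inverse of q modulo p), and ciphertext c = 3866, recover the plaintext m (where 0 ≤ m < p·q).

1057

d_p = d mod (p−1) = 1373 mod 78 = 47; d_q = d mod (q−1) = 53.
m₁ = c^(d_p) mod p: c ≡ 74 (mod 79), and 74^47 mod 79 = 30.
m₂ = c^(d_q) mod q: c ≡ 39 (mod 89), and 39^53 mod 89 = 78.
h = q_inv·(m₁ − m₂) mod p = 8·(30 − 78) mod 79 = 11.
m = m₂ + h·q = 78 + 11·89 = 1057.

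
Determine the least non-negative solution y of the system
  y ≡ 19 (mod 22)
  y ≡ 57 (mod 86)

745

Combine the congruences pairwise.
gcd(22, 86) = 2 and 2 | (57 − 19), so the pair is consistent; merging gives y ≡ 745 (mod 946), where 946 = lcm(22, 86).
The solution is unique modulo lcm(22, 86) = 946.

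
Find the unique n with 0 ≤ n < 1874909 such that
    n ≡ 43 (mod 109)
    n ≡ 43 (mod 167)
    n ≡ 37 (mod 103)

The moduli are pairwise coprime; M = 109·167·103 = 1874909.
M/109 = 17201; 17201 ≡ 88 (mod 109); 88·83 ≡ 1, so inverse 83.
M/167 = 11227; 11227 ≡ 38 (mod 167); 38·22 ≡ 1, so inverse 22.
M/103 = 18203; 18203 ≡ 75 (mod 103); 75·11 ≡ 1, so inverse 11.
n ≡ 43·17201·83 + 43·11227·22 + 37·18203·11 = 79419732.
79419732 mod 1874909 = 673554.

673554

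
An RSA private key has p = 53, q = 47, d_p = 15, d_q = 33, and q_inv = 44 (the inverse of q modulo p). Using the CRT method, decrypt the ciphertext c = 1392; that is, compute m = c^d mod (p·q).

1010

m₁ = c^(d_p) mod p: c ≡ 14 (mod 53), and 14^15 mod 53 = 3.
m₂ = c^(d_q) mod q: c ≡ 29 (mod 47), and 29^33 mod 47 = 23.
h = q_inv·(m₁ − m₂) mod p = 44·(3 − 23) mod 53 = 21.
m = m₂ + h·q = 23 + 21·47 = 1010.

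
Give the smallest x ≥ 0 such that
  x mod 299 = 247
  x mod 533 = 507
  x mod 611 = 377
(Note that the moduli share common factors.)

443963

gcd(299, 533) = 13 and 13 | (507 − 247), so the pair is consistent; merging gives x ≡ 2639 (mod 12259), where 12259 = lcm(299, 533).
gcd(12259, 611) = 13 and 13 | (377 − 2639), so the pair is consistent; merging gives x ≡ 443963 (mod 576173), where 576173 = lcm(12259, 611).
The solution is unique modulo lcm(299, 533, 611) = 576173.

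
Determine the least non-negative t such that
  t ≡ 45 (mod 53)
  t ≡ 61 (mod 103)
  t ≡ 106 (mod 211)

259003

The moduli are pairwise coprime; N = 53·103·211 = 1151849.
N/53 = 21733; 21733 ≡ 3 (mod 53); 3·18 ≡ 1, so inverse 18.
N/103 = 11183; 11183 ≡ 59 (mod 103); 59·7 ≡ 1, so inverse 7.
N/211 = 5459; 5459 ≡ 184 (mod 211); 184·125 ≡ 1, so inverse 125.
t ≡ 45·21733·18 + 61·11183·7 + 106·5459·125 = 94710621.
94710621 mod 1151849 = 259003.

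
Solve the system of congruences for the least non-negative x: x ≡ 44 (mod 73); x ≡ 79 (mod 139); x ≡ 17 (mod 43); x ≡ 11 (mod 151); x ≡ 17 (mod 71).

2724652920

The moduli are pairwise coprime; N = 73·139·43·151·71 = 4677797441.
N/73 = 64079417; 64079417 ≡ 17 (mod 73); 17·43 ≡ 1, so inverse 43.
N/139 = 33653219; 33653219 ≡ 68 (mod 139); 68·92 ≡ 1, so inverse 92.
N/43 = 108785987; 108785987 ≡ 29 (mod 43); 29·3 ≡ 1, so inverse 3.
N/151 = 30978791; 30978791 ≡ 84 (mod 151); 84·9 ≡ 1, so inverse 9.
N/71 = 65884471; 65884471 ≡ 21 (mod 71); 21·44 ≡ 1, so inverse 44.
x ≡ 44·64079417·43 + 79·33653219·92 + 17·108785987·3 + 11·30978791·9 + 17·65884471·44 = 423726422610.
423726422610 mod 4677797441 = 2724652920.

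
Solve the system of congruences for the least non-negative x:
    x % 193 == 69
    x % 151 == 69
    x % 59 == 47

786930

From x ≡ 69 (mod 193) write x = 69 + 193t. Substituting into x ≡ 69 (mod 151) gives 193t ≡ 0 (mod 151), and since 42⁻¹ ≡ 18 (mod 151), t ≡ 0. Hence x ≡ 69 + 193·0 = 69 (mod 29143).
From x ≡ 69 (mod 29143) write x = 69 + 29143t. Substituting into x ≡ 47 (mod 59) gives 29143t ≡ 37 (mod 59), and since 56⁻¹ ≡ 39 (mod 59), t ≡ 27. Hence x ≡ 69 + 29143·27 = 786930 (mod 1719437).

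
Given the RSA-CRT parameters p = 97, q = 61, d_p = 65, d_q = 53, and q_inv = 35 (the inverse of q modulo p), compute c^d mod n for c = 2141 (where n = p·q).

2658

m₁ = c^(d_p) mod p: c ≡ 7 (mod 97), and 7^65 mod 97 = 39.
m₂ = c^(d_q) mod q: c ≡ 6 (mod 61), and 6^53 mod 61 = 35.
h = q_inv·(m₁ − m₂) mod p = 35·(39 − 35) mod 97 = 43.
m = m₂ + h·q = 35 + 43·61 = 2658.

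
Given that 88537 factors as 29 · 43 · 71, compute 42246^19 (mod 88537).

17964

Mod 29: 42246 ≡ 22; 22^19 ≡ 13 (mod 29).
Mod 43: 42246 ≡ 20; 20^19 ≡ 33 (mod 43).
Mod 71: 42246 ≡ 1; 1^19 ≡ 1 (mod 71).
Combine by CRT: x ≡ 13 (mod 29), x ≡ 33 (mod 43), x ≡ 1 (mod 71) ⇒ x ≡ 17964 (mod 88537).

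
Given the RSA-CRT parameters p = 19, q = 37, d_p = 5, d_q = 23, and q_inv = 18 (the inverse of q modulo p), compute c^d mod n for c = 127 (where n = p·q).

33

m₁ = c^(d_p) mod p: c ≡ 13 (mod 19), and 13^5 mod 19 = 14.
m₂ = c^(d_q) mod q: c ≡ 16 (mod 37), and 16^23 mod 37 = 33.
h = q_inv·(m₁ − m₂) mod p = 18·(14 − 33) mod 19 = 0.
m = m₂ + h·q = 33 + 0·37 = 33.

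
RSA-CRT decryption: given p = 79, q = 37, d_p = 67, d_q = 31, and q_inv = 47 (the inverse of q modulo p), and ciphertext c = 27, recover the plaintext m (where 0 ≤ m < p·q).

m₁ = c^(d_p) mod p: c ≡ 27 (mod 79), and 27^67 mod 79 = 61.
m₂ = c^(d_q) mod q: c ≡ 27 (mod 37), and 27^31 mod 37 = 27.
h = q_inv·(m₁ − m₂) mod p = 47·(61 − 27) mod 79 = 18.
m = m₂ + h·q = 27 + 18·37 = 693.

693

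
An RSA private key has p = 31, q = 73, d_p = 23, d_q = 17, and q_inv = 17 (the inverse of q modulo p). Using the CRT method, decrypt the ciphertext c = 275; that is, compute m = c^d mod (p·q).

m₁ = c^(d_p) mod p: c ≡ 27 (mod 31), and 27^23 mod 31 = 29.
m₂ = c^(d_q) mod q: c ≡ 56 (mod 73), and 56^17 mod 73 = 7.
h = q_inv·(m₁ − m₂) mod p = 17·(29 − 7) mod 31 = 2.
m = m₂ + h·q = 7 + 2·73 = 153.

153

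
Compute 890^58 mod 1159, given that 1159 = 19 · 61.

Mod 19: 890 ≡ 16; by Fermat, exponent reduces to 58 mod 18 = 4; 16^4 ≡ 5 (mod 19).
Mod 61: 890 ≡ 36; 36^58 ≡ 57 (mod 61).
Combine by CRT: x ≡ 5 (mod 19), x ≡ 57 (mod 61) ⇒ x ≡ 423 (mod 1159).

423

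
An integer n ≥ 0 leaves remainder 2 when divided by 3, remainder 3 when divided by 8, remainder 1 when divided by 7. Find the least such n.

155

Combine the congruences pairwise.
From n ≡ 2 (mod 3) write n = 2 + 3t. Substituting into n ≡ 3 (mod 8) gives 3t ≡ 1 (mod 8), and since 3⁻¹ ≡ 3 (mod 8), t ≡ 3. Hence n ≡ 2 + 3·3 = 11 (mod 24).
From n ≡ 11 (mod 24) write n = 11 + 24t. Substituting into n ≡ 1 (mod 7) gives 24t ≡ 4 (mod 7), and since 3⁻¹ ≡ 5 (mod 7), t ≡ 6. Hence n ≡ 11 + 24·6 = 155 (mod 168).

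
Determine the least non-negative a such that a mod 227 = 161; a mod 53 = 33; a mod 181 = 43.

The moduli are pairwise coprime; N = 227·53·181 = 2177611.
N/227 = 9593; 9593 ≡ 59 (mod 227); 59·177 ≡ 1, so inverse 177.
N/53 = 41087; 41087 ≡ 12 (mod 53); 12·31 ≡ 1, so inverse 31.
N/181 = 12031; 12031 ≡ 85 (mod 181); 85·115 ≡ 1, so inverse 115.
a ≡ 161·9593·177 + 33·41087·31 + 43·12031·115 = 374897017.
374897017 mod 2177611 = 347925.

347925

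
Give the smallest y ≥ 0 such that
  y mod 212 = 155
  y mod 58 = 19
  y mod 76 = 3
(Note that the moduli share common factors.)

gcd(212, 58) = 2 and 2 | (19 − 155), so the pair is consistent; merging gives y ≡ 367 (mod 6148), where 6148 = lcm(212, 58).
gcd(6148, 76) = 4 and 4 | (3 − 367), so the pair is consistent; merging gives y ≡ 104883 (mod 116812), where 116812 = lcm(6148, 76).
The solution is unique modulo lcm(212, 58, 76) = 116812.

104883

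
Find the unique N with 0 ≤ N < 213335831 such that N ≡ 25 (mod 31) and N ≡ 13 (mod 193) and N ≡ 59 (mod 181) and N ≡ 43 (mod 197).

146550510

The moduli are pairwise coprime; M = 31·193·181·197 = 213335831.
M/31 = 6881801; 6881801 ≡ 18 (mod 31); 18·19 ≡ 1, so inverse 19.
M/193 = 1105367; 1105367 ≡ 56 (mod 193); 56·162 ≡ 1, so inverse 162.
M/181 = 1178651; 1178651 ≡ 160 (mod 181); 160·112 ≡ 1, so inverse 112.
M/197 = 1082923; 1082923 ≡ 14 (mod 197); 14·183 ≡ 1, so inverse 183.
N ≡ 25·6881801·19 + 13·1105367·162 + 59·1178651·112 + 43·1082923·183 = 21906805272.
21906805272 mod 213335831 = 146550510.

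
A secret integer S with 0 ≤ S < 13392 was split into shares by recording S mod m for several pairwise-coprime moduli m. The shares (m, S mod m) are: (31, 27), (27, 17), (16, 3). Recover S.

6227

From S ≡ 27 (mod 31) write S = 27 + 31t. Substituting into S ≡ 17 (mod 27) gives 31t ≡ 17 (mod 27), and since 4⁻¹ ≡ 7 (mod 27), t ≡ 11. Hence S ≡ 27 + 31·11 = 368 (mod 837).
From S ≡ 368 (mod 837) write S = 368 + 837t. Substituting into S ≡ 3 (mod 16) gives 837t ≡ 3 (mod 16), and since 5⁻¹ ≡ 13 (mod 16), t ≡ 7. Hence S ≡ 368 + 837·7 = 6227 (mod 13392).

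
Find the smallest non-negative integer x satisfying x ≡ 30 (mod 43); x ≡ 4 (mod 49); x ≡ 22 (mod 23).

From x ≡ 30 (mod 43) write x = 30 + 43t. Substituting into x ≡ 4 (mod 49) gives 43t ≡ 23 (mod 49), and since 43⁻¹ ≡ 8 (mod 49), t ≡ 37. Hence x ≡ 30 + 43·37 = 1621 (mod 2107).
From x ≡ 1621 (mod 2107) write x = 1621 + 2107t. Substituting into x ≡ 22 (mod 23) gives 2107t ≡ 11 (mod 23), and since 14⁻¹ ≡ 5 (mod 23), t ≡ 9. Hence x ≡ 1621 + 2107·9 = 20584 (mod 48461).

20584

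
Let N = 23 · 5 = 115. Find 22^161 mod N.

22

Mod 23: 22 ≡ 22; by Fermat, exponent reduces to 161 mod 22 = 7; 22^7 ≡ 22 (mod 23).
Mod 5: 22 ≡ 2; by Fermat, exponent reduces to 161 mod 4 = 1; 2^1 ≡ 2 (mod 5).
Combine by CRT: x ≡ 22 (mod 23), x ≡ 2 (mod 5) ⇒ x ≡ 22 (mod 115).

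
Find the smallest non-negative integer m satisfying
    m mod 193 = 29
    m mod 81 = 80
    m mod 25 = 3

The moduli are pairwise coprime; N = 193·81·25 = 390825.
N/193 = 2025; 2025 ≡ 95 (mod 193); 95·128 ≡ 1, so inverse 128.
N/81 = 4825; 4825 ≡ 46 (mod 81); 46·37 ≡ 1, so inverse 37.
N/25 = 15633; 15633 ≡ 8 (mod 25); 8·22 ≡ 1, so inverse 22.
m ≡ 29·2025·128 + 80·4825·37 + 3·15633·22 = 22830578.
22830578 mod 390825 = 162728.

162728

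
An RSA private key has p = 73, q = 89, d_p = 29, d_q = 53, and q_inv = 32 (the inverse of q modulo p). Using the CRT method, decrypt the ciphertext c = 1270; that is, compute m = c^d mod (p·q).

m₁ = c^(d_p) mod p: c ≡ 29 (mod 73), and 29^29 mod 73 = 15.
m₂ = c^(d_q) mod q: c ≡ 24 (mod 89), and 24^53 mod 89 = 86.
h = q_inv·(m₁ − m₂) mod p = 32·(15 − 86) mod 73 = 64.
m = m₂ + h·q = 86 + 64·89 = 5782.

5782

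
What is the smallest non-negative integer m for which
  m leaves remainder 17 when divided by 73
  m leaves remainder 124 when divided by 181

From m ≡ 17 (mod 73) write m = 17 + 73t. Substituting into m ≡ 124 (mod 181) gives 73t ≡ 107 (mod 181), and since 73⁻¹ ≡ 62 (mod 181), t ≡ 118. Hence m ≡ 17 + 73·118 = 8631 (mod 13213).

8631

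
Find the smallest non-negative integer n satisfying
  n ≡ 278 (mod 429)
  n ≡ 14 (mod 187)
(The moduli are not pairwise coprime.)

1136

gcd(429, 187) = 11 and 11 | (14 − 278), so the pair is consistent; merging gives n ≡ 1136 (mod 7293), where 7293 = lcm(429, 187).
The solution is unique modulo lcm(429, 187) = 7293.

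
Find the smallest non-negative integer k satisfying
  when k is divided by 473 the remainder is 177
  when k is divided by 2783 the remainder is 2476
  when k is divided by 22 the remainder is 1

Combine the congruences pairwise.
gcd(473, 2783) = 11 and 11 | (2476 − 177), so the pair is consistent; merging gives k ≡ 47004 (mod 119669), where 119669 = lcm(473, 2783).
gcd(119669, 22) = 11 and 11 | (1 − 47004), so the pair is consistent; merging gives k ≡ 166673 (mod 239338), where 239338 = lcm(119669, 22).
The solution is unique modulo lcm(473, 2783, 22) = 239338.

166673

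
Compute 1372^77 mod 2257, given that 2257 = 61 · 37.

872

Mod 61: 1372 ≡ 30; by Fermat, exponent reduces to 77 mod 60 = 17; 30^17 ≡ 18 (mod 61).
Mod 37: 1372 ≡ 3; by Fermat, exponent reduces to 77 mod 36 = 5; 3^5 ≡ 21 (mod 37).
Combine by CRT: x ≡ 18 (mod 61), x ≡ 21 (mod 37) ⇒ x ≡ 872 (mod 2257).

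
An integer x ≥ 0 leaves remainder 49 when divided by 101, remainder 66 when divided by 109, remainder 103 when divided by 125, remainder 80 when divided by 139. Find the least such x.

The moduli are pairwise coprime; N = 101·109·125·139 = 191281375.
N/101 = 1893875; 1893875 ≡ 24 (mod 101); 24·80 ≡ 1, so inverse 80.
N/109 = 1754875; 1754875 ≡ 84 (mod 109); 84·61 ≡ 1, so inverse 61.
N/125 = 1530251; 1530251 ≡ 1 (mod 125), inverse 1.
N/139 = 1376125; 1376125 ≡ 25 (mod 139); 25·89 ≡ 1, so inverse 89.
x ≡ 49·1893875·80 + 66·1754875·61 + 103·1530251·1 + 80·1376125·89 = 24444742603.
24444742603 mod 191281375 = 152007978.

152007978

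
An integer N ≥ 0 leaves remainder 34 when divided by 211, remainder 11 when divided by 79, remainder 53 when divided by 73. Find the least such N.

652235

The moduli are pairwise coprime; M = 211·79·73 = 1216837.
M/211 = 5767; 5767 ≡ 70 (mod 211); 70·208 ≡ 1, so inverse 208.
M/79 = 15403; 15403 ≡ 77 (mod 79); 77·39 ≡ 1, so inverse 39.
M/73 = 16669; 16669 ≡ 25 (mod 73); 25·38 ≡ 1, so inverse 38.
N ≡ 34·5767·208 + 11·15403·39 + 53·16669·38 = 80963477.
80963477 mod 1216837 = 652235.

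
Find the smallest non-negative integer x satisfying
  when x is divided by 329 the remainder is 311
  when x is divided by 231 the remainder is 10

gcd(329, 231) = 7 and 7 | (10 − 311), so the pair is consistent; merging gives x ≡ 1627 (mod 10857), where 10857 = lcm(329, 231).
The solution is unique modulo lcm(329, 231) = 10857.

1627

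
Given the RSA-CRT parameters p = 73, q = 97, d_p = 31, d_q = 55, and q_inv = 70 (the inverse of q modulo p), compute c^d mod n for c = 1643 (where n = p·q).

6602

m₁ = c^(d_p) mod p: c ≡ 37 (mod 73), and 37^31 mod 73 = 32.
m₂ = c^(d_q) mod q: c ≡ 91 (mod 97), and 91^55 mod 97 = 6.
h = q_inv·(m₁ − m₂) mod p = 70·(32 − 6) mod 73 = 68.
m = m₂ + h·q = 6 + 68·97 = 6602.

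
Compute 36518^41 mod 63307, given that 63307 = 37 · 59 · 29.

11654

Mod 37: 36518 ≡ 36; by Fermat, exponent reduces to 41 mod 36 = 5; 36^5 ≡ 36 (mod 37).
Mod 59: 36518 ≡ 56; 56^41 ≡ 31 (mod 59).
Mod 29: 36518 ≡ 7; by Fermat, exponent reduces to 41 mod 28 = 13; 7^13 ≡ 25 (mod 29).
Combine by CRT: x ≡ 36 (mod 37), x ≡ 31 (mod 59), x ≡ 25 (mod 29) ⇒ x ≡ 11654 (mod 63307).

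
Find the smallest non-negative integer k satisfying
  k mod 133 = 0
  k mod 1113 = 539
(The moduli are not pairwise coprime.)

Combine the congruences pairwise.
gcd(133, 1113) = 7 and 7 | (539 − 0), so the pair is consistent; merging gives k ≡ 9443 (mod 21147), where 21147 = lcm(133, 1113).
The solution is unique modulo lcm(133, 1113) = 21147.

9443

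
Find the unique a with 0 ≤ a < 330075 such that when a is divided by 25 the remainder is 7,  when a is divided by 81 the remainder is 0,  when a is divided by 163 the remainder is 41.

From a ≡ 7 (mod 25) write a = 7 + 25t. Substituting into a ≡ 0 (mod 81) gives 25t ≡ 74 (mod 81), and since 25⁻¹ ≡ 13 (mod 81), t ≡ 71. Hence a ≡ 7 + 25·71 = 1782 (mod 2025).
From a ≡ 1782 (mod 2025) write a = 1782 + 2025t. Substituting into a ≡ 41 (mod 163) gives 2025t ≡ 52 (mod 163), and since 69⁻¹ ≡ 26 (mod 163), t ≡ 48. Hence a ≡ 1782 + 2025·48 = 98982 (mod 330075).

98982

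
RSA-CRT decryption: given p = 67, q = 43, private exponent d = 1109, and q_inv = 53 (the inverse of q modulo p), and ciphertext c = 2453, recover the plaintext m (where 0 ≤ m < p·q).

51

d_p = d mod (p−1) = 1109 mod 66 = 53; d_q = d mod (q−1) = 17.
m₁ = c^(d_p) mod p: c ≡ 41 (mod 67), and 41^53 mod 67 = 51.
m₂ = c^(d_q) mod q: c ≡ 2 (mod 43), and 2^17 mod 43 = 8.
h = q_inv·(m₁ − m₂) mod p = 53·(51 − 8) mod 67 = 1.
m = m₂ + h·q = 8 + 1·43 = 51.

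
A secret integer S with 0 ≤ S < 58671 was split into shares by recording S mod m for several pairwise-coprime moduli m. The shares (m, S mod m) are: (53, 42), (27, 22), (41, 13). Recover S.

Combine the congruences pairwise.
From S ≡ 42 (mod 53) write S = 42 + 53t. Substituting into S ≡ 22 (mod 27) gives 53t ≡ 7 (mod 27), and since 26⁻¹ ≡ 26 (mod 27), t ≡ 20. Hence S ≡ 42 + 53·20 = 1102 (mod 1431).
From S ≡ 1102 (mod 1431) write S = 1102 + 1431t. Substituting into S ≡ 13 (mod 41) gives 1431t ≡ 18 (mod 41), and since 37⁻¹ ≡ 10 (mod 41), t ≡ 16. Hence S ≡ 1102 + 1431·16 = 23998 (mod 58671).

23998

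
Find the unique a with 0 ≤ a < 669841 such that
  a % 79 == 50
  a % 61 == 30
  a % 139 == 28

132217

From a ≡ 50 (mod 79) write a = 50 + 79t. Substituting into a ≡ 30 (mod 61) gives 79t ≡ 41 (mod 61), and since 18⁻¹ ≡ 17 (mod 61), t ≡ 26. Hence a ≡ 50 + 79·26 = 2104 (mod 4819).
From a ≡ 2104 (mod 4819) write a = 2104 + 4819t. Substituting into a ≡ 28 (mod 139) gives 4819t ≡ 9 (mod 139), and since 93⁻¹ ≡ 3 (mod 139), t ≡ 27. Hence a ≡ 2104 + 4819·27 = 132217 (mod 669841).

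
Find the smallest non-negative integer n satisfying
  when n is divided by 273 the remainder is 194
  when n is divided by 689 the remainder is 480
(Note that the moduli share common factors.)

13571

gcd(273, 689) = 13 and 13 | (480 − 194), so the pair is consistent; merging gives n ≡ 13571 (mod 14469), where 14469 = lcm(273, 689).
The solution is unique modulo lcm(273, 689) = 14469.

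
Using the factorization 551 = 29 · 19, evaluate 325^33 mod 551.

Mod 29: 325 ≡ 6; by Fermat, exponent reduces to 33 mod 28 = 5; 6^5 ≡ 4 (mod 29).
Mod 19: 325 ≡ 2; by Fermat, exponent reduces to 33 mod 18 = 15; 2^15 ≡ 12 (mod 19).
Combine by CRT: x ≡ 4 (mod 29), x ≡ 12 (mod 19) ⇒ x ≡ 468 (mod 551).

468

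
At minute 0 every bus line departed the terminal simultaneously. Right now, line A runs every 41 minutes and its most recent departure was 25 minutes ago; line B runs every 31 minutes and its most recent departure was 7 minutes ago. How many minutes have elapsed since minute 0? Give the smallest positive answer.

Combine the congruences pairwise.
From t ≡ 25 (mod 41) write t = 25 + 41s. Substituting into t ≡ 7 (mod 31) gives 41s ≡ 13 (mod 31), and since 10⁻¹ ≡ 28 (mod 31), s ≡ 23. Hence t ≡ 25 + 41·23 = 968 (mod 1271).

968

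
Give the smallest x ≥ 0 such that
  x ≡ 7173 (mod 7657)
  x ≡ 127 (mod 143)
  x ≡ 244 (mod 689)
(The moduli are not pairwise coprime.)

2235360

Combine the congruences pairwise.
gcd(7657, 143) = 13 and 13 | (127 − 7173), so the pair is consistent; merging gives x ≡ 45458 (mod 84227), where 84227 = lcm(7657, 143).
gcd(84227, 689) = 13 and 13 | (244 − 45458), so the pair is consistent; merging gives x ≡ 2235360 (mod 4464031), where 4464031 = lcm(84227, 689).
The solution is unique modulo lcm(7657, 143, 689) = 4464031.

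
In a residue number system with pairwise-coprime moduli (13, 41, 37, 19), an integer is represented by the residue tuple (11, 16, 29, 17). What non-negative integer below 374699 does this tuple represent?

288000

The moduli are pairwise coprime; N = 13·41·37·19 = 374699.
N/13 = 28823; 28823 ≡ 2 (mod 13); 2·7 ≡ 1, so inverse 7.
N/41 = 9139; 9139 ≡ 37 (mod 41); 37·10 ≡ 1, so inverse 10.
N/37 = 10127; 10127 ≡ 26 (mod 37); 26·10 ≡ 1, so inverse 10.
N/19 = 19721; 19721 ≡ 18 (mod 19); 18·18 ≡ 1, so inverse 18.
x ≡ 11·28823·7 + 16·9139·10 + 29·10127·10 + 17·19721·18 = 12653067.
12653067 mod 374699 = 288000.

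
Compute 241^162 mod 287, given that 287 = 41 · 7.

Mod 41: 241 ≡ 36; by Fermat, exponent reduces to 162 mod 40 = 2; 36^2 ≡ 25 (mod 41).
Mod 7: 241 ≡ 3; since 6 | 162, by Fermat 3^162 ≡ 1 (mod 7).
Combine by CRT: x ≡ 25 (mod 41), x ≡ 1 (mod 7) ⇒ x ≡ 148 (mod 287).

148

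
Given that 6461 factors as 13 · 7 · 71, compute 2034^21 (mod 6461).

330

Mod 13: 2034 ≡ 6; by Fermat, exponent reduces to 21 mod 12 = 9; 6^9 ≡ 5 (mod 13).
Mod 7: 2034 ≡ 4; by Fermat, exponent reduces to 21 mod 6 = 3; 4^3 ≡ 1 (mod 7).
Mod 71: 2034 ≡ 46; 46^21 ≡ 46 (mod 71).
Combine by CRT: x ≡ 5 (mod 13), x ≡ 1 (mod 7), x ≡ 46 (mod 71) ⇒ x ≡ 330 (mod 6461).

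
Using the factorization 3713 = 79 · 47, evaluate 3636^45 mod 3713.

459

Mod 79: 3636 ≡ 2; 2^45 ≡ 64 (mod 79).
Mod 47: 3636 ≡ 17; 17^45 ≡ 36 (mod 47).
Combine by CRT: x ≡ 64 (mod 79), x ≡ 36 (mod 47) ⇒ x ≡ 459 (mod 3713).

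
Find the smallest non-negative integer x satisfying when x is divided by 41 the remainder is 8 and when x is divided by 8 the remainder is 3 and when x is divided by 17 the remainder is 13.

From x ≡ 8 (mod 41) write x = 8 + 41t. Substituting into x ≡ 3 (mod 8) gives 41t ≡ 3 (mod 8), and since 1⁻¹ ≡ 1 (mod 8), t ≡ 3. Hence x ≡ 8 + 41·3 = 131 (mod 328).
From x ≡ 131 (mod 328) write x = 131 + 328t. Substituting into x ≡ 13 (mod 17) gives 328t ≡ 1 (mod 17), and since 5⁻¹ ≡ 7 (mod 17), t ≡ 7. Hence x ≡ 131 + 328·7 = 2427 (mod 5576).

2427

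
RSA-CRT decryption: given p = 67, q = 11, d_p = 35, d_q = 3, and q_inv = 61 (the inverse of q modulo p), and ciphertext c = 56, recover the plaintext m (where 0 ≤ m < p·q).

188

m₁ = c^(d_p) mod p: c ≡ 56 (mod 67), and 56^35 mod 67 = 54.
m₂ = c^(d_q) mod q: c ≡ 1 (mod 11), and 1^3 mod 11 = 1.
h = q_inv·(m₁ − m₂) mod p = 61·(54 − 1) mod 67 = 17.
m = m₂ + h·q = 1 + 17·11 = 188.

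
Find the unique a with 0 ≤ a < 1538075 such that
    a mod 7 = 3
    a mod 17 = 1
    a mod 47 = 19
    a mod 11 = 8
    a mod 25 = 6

The moduli are pairwise coprime; N = 7·17·47·11·25 = 1538075.
N/7 = 219725; 219725 ≡ 2 (mod 7); 2·4 ≡ 1, so inverse 4.
N/17 = 90475; 90475 ≡ 1 (mod 17), inverse 1.
N/47 = 32725; 32725 ≡ 13 (mod 47); 13·29 ≡ 1, so inverse 29.
N/11 = 139825; 139825 ≡ 4 (mod 11); 4·3 ≡ 1, so inverse 3.
N/25 = 61523; 61523 ≡ 23 (mod 25); 23·12 ≡ 1, so inverse 12.
a ≡ 3·219725·4 + 1·90475·1 + 19·32725·29 + 8·139825·3 + 6·61523·12 = 28544106.
28544106 mod 1538075 = 858756.

858756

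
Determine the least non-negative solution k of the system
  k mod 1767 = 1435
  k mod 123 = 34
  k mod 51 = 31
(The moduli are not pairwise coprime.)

559807

gcd(1767, 123) = 3 and 3 | (34 − 1435), so the pair is consistent; merging gives k ≡ 52678 (mod 72447), where 72447 = lcm(1767, 123).
gcd(72447, 51) = 3 and 3 | (31 − 52678), so the pair is consistent; merging gives k ≡ 559807 (mod 1231599), where 1231599 = lcm(72447, 51).
The solution is unique modulo lcm(1767, 123, 51) = 1231599.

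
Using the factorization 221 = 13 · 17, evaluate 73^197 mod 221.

Mod 13: 73 ≡ 8; by Fermat, exponent reduces to 197 mod 12 = 5; 8^5 ≡ 8 (mod 13).
Mod 17: 73 ≡ 5; by Fermat, exponent reduces to 197 mod 16 = 5; 5^5 ≡ 14 (mod 17).
Combine by CRT: x ≡ 8 (mod 13), x ≡ 14 (mod 17) ⇒ x ≡ 99 (mod 221).

99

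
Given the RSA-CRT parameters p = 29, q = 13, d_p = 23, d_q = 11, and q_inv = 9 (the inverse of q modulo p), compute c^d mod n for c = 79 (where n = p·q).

m₁ = c^(d_p) mod p: c ≡ 21 (mod 29), and 21^23 mod 29 = 15.
m₂ = c^(d_q) mod q: c ≡ 1 (mod 13), and 1^11 mod 13 = 1.
h = q_inv·(m₁ − m₂) mod p = 9·(15 − 1) mod 29 = 10.
m = m₂ + h·q = 1 + 10·13 = 131.

131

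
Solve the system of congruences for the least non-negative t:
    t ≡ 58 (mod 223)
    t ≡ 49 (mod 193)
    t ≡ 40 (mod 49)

520763

The moduli are pairwise coprime; N = 223·193·49 = 2108911.
N/223 = 9457; 9457 ≡ 91 (mod 223); 91·174 ≡ 1, so inverse 174.
N/193 = 10927; 10927 ≡ 119 (mod 193); 119·133 ≡ 1, so inverse 133.
N/49 = 43039; 43039 ≡ 17 (mod 49); 17·26 ≡ 1, so inverse 26.
t ≡ 58·9457·174 + 49·10927·133 + 40·43039·26 = 211411863.
211411863 mod 2108911 = 520763.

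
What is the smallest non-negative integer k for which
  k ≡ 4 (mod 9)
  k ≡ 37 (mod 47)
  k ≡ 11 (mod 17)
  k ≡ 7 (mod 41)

Combine the congruences pairwise.
From k ≡ 4 (mod 9) write k = 4 + 9t. Substituting into k ≡ 37 (mod 47) gives 9t ≡ 33 (mod 47), and since 9⁻¹ ≡ 21 (mod 47), t ≡ 35. Hence k ≡ 4 + 9·35 = 319 (mod 423).
From k ≡ 319 (mod 423) write k = 319 + 423t. Substituting into k ≡ 11 (mod 17) gives 423t ≡ 15 (mod 17), and since 15⁻¹ ≡ 8 (mod 17), t ≡ 1. Hence k ≡ 319 + 423·1 = 742 (mod 7191).
From k ≡ 742 (mod 7191) write k = 742 + 7191t. Substituting into k ≡ 7 (mod 41) gives 7191t ≡ 3 (mod 41), and since 16⁻¹ ≡ 18 (mod 41), t ≡ 13. Hence k ≡ 742 + 7191·13 = 94225 (mod 294831).

94225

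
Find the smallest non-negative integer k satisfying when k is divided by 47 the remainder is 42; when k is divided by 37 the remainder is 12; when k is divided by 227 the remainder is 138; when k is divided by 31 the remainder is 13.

From k ≡ 42 (mod 47) write k = 42 + 47t. Substituting into k ≡ 12 (mod 37) gives 47t ≡ 7 (mod 37), and since 10⁻¹ ≡ 26 (mod 37), t ≡ 34. Hence k ≡ 42 + 47·34 = 1640 (mod 1739).
From k ≡ 1640 (mod 1739) write k = 1640 + 1739t. Substituting into k ≡ 138 (mod 227) gives 1739t ≡ 87 (mod 227), and since 150⁻¹ ≡ 56 (mod 227), t ≡ 105. Hence k ≡ 1640 + 1739·105 = 184235 (mod 394753).
From k ≡ 184235 (mod 394753) write k = 184235 + 394753t. Substituting into k ≡ 13 (mod 31) gives 394753t ≡ 11 (mod 31), and since 30⁻¹ ≡ 30 (mod 31), t ≡ 20. Hence k ≡ 184235 + 394753·20 = 8079295 (mod 12237343).

8079295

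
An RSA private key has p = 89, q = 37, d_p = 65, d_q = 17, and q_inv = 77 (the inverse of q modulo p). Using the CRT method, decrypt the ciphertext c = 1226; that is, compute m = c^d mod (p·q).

m₁ = c^(d_p) mod p: c ≡ 69 (mod 89), and 69^65 mod 89 = 49.
m₂ = c^(d_q) mod q: c ≡ 5 (mod 37), and 5^17 mod 37 = 22.
h = q_inv·(m₁ − m₂) mod p = 77·(49 − 22) mod 89 = 32.
m = m₂ + h·q = 22 + 32·37 = 1206.

1206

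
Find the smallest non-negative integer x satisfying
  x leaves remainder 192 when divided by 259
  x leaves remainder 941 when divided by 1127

gcd(259, 1127) = 7 and 7 | (941 − 192), so the pair is consistent; merging gives x ≡ 7703 (mod 41699), where 41699 = lcm(259, 1127).
The solution is unique modulo lcm(259, 1127) = 41699.

7703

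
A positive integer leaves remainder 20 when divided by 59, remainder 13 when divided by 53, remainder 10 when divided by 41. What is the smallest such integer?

From t ≡ 20 (mod 59) write t = 20 + 59s. Substituting into t ≡ 13 (mod 53) gives 59s ≡ 46 (mod 53), and since 6⁻¹ ≡ 9 (mod 53), s ≡ 43. Hence t ≡ 20 + 59·43 = 2557 (mod 3127).
From t ≡ 2557 (mod 3127) write t = 2557 + 3127s. Substituting into t ≡ 10 (mod 41) gives 3127s ≡ 36 (mod 41), and since 11⁻¹ ≡ 15 (mod 41), s ≡ 7. Hence t ≡ 2557 + 3127·7 = 24446 (mod 128207).

24446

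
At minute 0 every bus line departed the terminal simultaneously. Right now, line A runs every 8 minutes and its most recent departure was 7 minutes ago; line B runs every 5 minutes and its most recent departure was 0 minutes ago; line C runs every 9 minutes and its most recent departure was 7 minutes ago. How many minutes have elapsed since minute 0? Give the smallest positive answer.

295

The moduli are pairwise coprime; N = 8·5·9 = 360.
N/8 = 45; 45 ≡ 5 (mod 8); 5·5 ≡ 1, so inverse 5.
N/5 = 72; 72 ≡ 2 (mod 5); 2·3 ≡ 1, so inverse 3.
N/9 = 40; 40 ≡ 4 (mod 9); 4·7 ≡ 1, so inverse 7.
t ≡ 7·45·5 + 0·72·3 + 7·40·7 = 3535.
3535 mod 360 = 295.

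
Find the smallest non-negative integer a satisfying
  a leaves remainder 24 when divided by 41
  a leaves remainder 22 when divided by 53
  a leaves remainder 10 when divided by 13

From a ≡ 24 (mod 41) write a = 24 + 41t. Substituting into a ≡ 22 (mod 53) gives 41t ≡ 51 (mod 53), and since 41⁻¹ ≡ 22 (mod 53), t ≡ 9. Hence a ≡ 24 + 41·9 = 393 (mod 2173).
From a ≡ 393 (mod 2173) write a = 393 + 2173t. Substituting into a ≡ 10 (mod 13) gives 2173t ≡ 7 (mod 13), and since 2⁻¹ ≡ 7 (mod 13), t ≡ 10. Hence a ≡ 393 + 2173·10 = 22123 (mod 28249).

22123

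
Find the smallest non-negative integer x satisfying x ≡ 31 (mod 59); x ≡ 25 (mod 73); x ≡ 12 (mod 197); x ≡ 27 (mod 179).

The moduli are pairwise coprime; N = 59·73·197·179 = 151877741.
N/59 = 2574199; 2574199 ≡ 29 (mod 59); 29·57 ≡ 1, so inverse 57.
N/73 = 2080517; 2080517 ≡ 17 (mod 73); 17·43 ≡ 1, so inverse 43.
N/197 = 770953; 770953 ≡ 92 (mod 197); 92·15 ≡ 1, so inverse 15.
N/179 = 848479; 848479 ≡ 19 (mod 179); 19·66 ≡ 1, so inverse 66.
x ≡ 31·2574199·57 + 25·2080517·43 + 12·770953·15 + 27·848479·66 = 8435926526.
8435926526 mod 151877741 = 82650771.

82650771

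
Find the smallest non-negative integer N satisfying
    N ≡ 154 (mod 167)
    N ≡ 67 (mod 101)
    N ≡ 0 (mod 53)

The moduli are pairwise coprime; M = 167·101·53 = 893951.
M/167 = 5353; 5353 ≡ 9 (mod 167); 9·130 ≡ 1, so inverse 130.
M/101 = 8851; 8851 ≡ 64 (mod 101); 64·30 ≡ 1, so inverse 30.
M/53 = 16867; 16867 ≡ 13 (mod 53); 13·49 ≡ 1, so inverse 49.
N ≡ 154·5353·130 + 67·8851·30 + 0·16867·49 = 124957570.
124957570 mod 893951 = 698381.

698381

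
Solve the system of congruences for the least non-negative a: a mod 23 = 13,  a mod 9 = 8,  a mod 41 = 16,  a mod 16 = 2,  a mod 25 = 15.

From a ≡ 13 (mod 23) write a = 13 + 23t. Substituting into a ≡ 8 (mod 9) gives 23t ≡ 4 (mod 9), and since 5⁻¹ ≡ 2 (mod 9), t ≡ 8. Hence a ≡ 13 + 23·8 = 197 (mod 207).
From a ≡ 197 (mod 207) write a = 197 + 207t. Substituting into a ≡ 16 (mod 41) gives 207t ≡ 24 (mod 41), and since 2⁻¹ ≡ 21 (mod 41), t ≡ 12. Hence a ≡ 197 + 207·12 = 2681 (mod 8487).
From a ≡ 2681 (mod 8487) write a = 2681 + 8487t. Substituting into a ≡ 2 (mod 16) gives 8487t ≡ 9 (mod 16), and since 7⁻¹ ≡ 7 (mod 16), t ≡ 15. Hence a ≡ 2681 + 8487·15 = 129986 (mod 135792).
From a ≡ 129986 (mod 135792) write a = 129986 + 135792t. Substituting into a ≡ 15 (mod 25) gives 135792t ≡ 4 (mod 25), and since 17⁻¹ ≡ 3 (mod 25), t ≡ 12. Hence a ≡ 129986 + 135792·12 = 1759490 (mod 3394800).

1759490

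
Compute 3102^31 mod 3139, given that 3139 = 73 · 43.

479

Mod 73: 3102 ≡ 36; 36^31 ≡ 41 (mod 73).
Mod 43: 3102 ≡ 6; 6^31 ≡ 6 (mod 43).
Combine by CRT: x ≡ 41 (mod 73), x ≡ 6 (mod 43) ⇒ x ≡ 479 (mod 3139).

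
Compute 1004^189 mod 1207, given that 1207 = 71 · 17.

664

Mod 71: 1004 ≡ 10; by Fermat, exponent reduces to 189 mod 70 = 49; 10^49 ≡ 25 (mod 71).
Mod 17: 1004 ≡ 1; by Fermat, exponent reduces to 189 mod 16 = 13; 1^13 ≡ 1 (mod 17).
Combine by CRT: x ≡ 25 (mod 71), x ≡ 1 (mod 17) ⇒ x ≡ 664 (mod 1207).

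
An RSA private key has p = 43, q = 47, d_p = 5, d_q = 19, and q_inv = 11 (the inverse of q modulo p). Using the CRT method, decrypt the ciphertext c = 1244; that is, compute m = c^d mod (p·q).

m₁ = c^(d_p) mod p: c ≡ 40 (mod 43), and 40^5 mod 43 = 15.
m₂ = c^(d_q) mod q: c ≡ 22 (mod 47), and 22^19 mod 47 = 41.
h = q_inv·(m₁ − m₂) mod p = 11·(15 − 41) mod 43 = 15.
m = m₂ + h·q = 41 + 15·47 = 746.

746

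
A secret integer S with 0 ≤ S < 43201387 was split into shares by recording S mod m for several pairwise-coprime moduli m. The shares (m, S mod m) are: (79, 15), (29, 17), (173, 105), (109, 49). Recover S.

25501689

The moduli are pairwise coprime; N = 79·29·173·109 = 43201387.
N/79 = 546853; 546853 ≡ 15 (mod 79); 15·58 ≡ 1, so inverse 58.
N/29 = 1489703; 1489703 ≡ 2 (mod 29); 2·15 ≡ 1, so inverse 15.
N/173 = 249719; 249719 ≡ 80 (mod 173); 80·93 ≡ 1, so inverse 93.
N/109 = 396343; 396343 ≡ 19 (mod 109); 19·23 ≡ 1, so inverse 23.
S ≡ 15·546853·58 + 17·1489703·15 + 105·249719·93 + 49·396343·23 = 3740820971.
3740820971 mod 43201387 = 25501689.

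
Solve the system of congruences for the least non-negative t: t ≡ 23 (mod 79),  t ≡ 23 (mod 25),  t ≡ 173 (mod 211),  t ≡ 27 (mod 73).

The moduli are pairwise coprime; N = 79·25·211·73 = 30420925.
N/79 = 385075; 385075 ≡ 29 (mod 79); 29·30 ≡ 1, so inverse 30.
N/25 = 1216837; 1216837 ≡ 12 (mod 25); 12·23 ≡ 1, so inverse 23.
N/211 = 144175; 144175 ≡ 62 (mod 211); 62·194 ≡ 1, so inverse 194.
N/73 = 416725; 416725 ≡ 41 (mod 73); 41·57 ≡ 1, so inverse 57.
t ≡ 23·385075·30 + 23·1216837·23 + 173·144175·194 + 27·416725·57 = 6389549648.
6389549648 mod 30420925 = 1155398.

1155398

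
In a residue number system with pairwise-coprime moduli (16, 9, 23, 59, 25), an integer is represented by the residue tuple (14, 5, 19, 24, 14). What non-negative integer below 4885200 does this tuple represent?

36014

The moduli are pairwise coprime; N = 16·9·23·59·25 = 4885200.
N/16 = 305325; 305325 ≡ 13 (mod 16); 13·5 ≡ 1, so inverse 5.
N/9 = 542800; 542800 ≡ 1 (mod 9), inverse 1.
N/23 = 212400; 212400 ≡ 18 (mod 23); 18·9 ≡ 1, so inverse 9.
N/59 = 82800; 82800 ≡ 23 (mod 59); 23·18 ≡ 1, so inverse 18.
N/25 = 195408; 195408 ≡ 8 (mod 25); 8·22 ≡ 1, so inverse 22.
x ≡ 14·305325·5 + 5·542800·1 + 19·212400·9 + 24·82800·18 + 14·195408·22 = 156362414.
156362414 mod 4885200 = 36014.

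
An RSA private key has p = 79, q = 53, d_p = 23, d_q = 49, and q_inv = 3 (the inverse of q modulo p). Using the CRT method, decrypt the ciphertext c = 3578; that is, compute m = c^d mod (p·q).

m₁ = c^(d_p) mod p: c ≡ 23 (mod 79), and 23^23 mod 79 = 55.
m₂ = c^(d_q) mod q: c ≡ 27 (mod 53), and 27^49 mod 53 = 8.
h = q_inv·(m₁ − m₂) mod p = 3·(55 − 8) mod 79 = 62.
m = m₂ + h·q = 8 + 62·53 = 3294.

3294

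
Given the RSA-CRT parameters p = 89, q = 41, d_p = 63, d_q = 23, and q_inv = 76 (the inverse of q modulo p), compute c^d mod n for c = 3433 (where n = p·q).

1249

m₁ = c^(d_p) mod p: c ≡ 51 (mod 89), and 51^63 mod 89 = 3.
m₂ = c^(d_q) mod q: c ≡ 30 (mod 41), and 30^23 mod 41 = 19.
h = q_inv·(m₁ − m₂) mod p = 76·(3 − 19) mod 89 = 30.
m = m₂ + h·q = 19 + 30·41 = 1249.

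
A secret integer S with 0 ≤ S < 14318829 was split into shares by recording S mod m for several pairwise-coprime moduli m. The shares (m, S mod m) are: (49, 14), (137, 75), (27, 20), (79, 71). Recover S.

35147

The moduli are pairwise coprime; N = 49·137·27·79 = 14318829.
N/49 = 292221; 292221 ≡ 34 (mod 49); 34·13 ≡ 1, so inverse 13.
N/137 = 104517; 104517 ≡ 123 (mod 137); 123·88 ≡ 1, so inverse 88.
N/27 = 530327; 530327 ≡ 20 (mod 27); 20·23 ≡ 1, so inverse 23.
N/79 = 181251; 181251 ≡ 25 (mod 79); 25·19 ≡ 1, so inverse 19.
S ≡ 14·292221·13 + 75·104517·88 + 20·530327·23 + 71·181251·19 = 1231454441.
1231454441 mod 14318829 = 35147.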